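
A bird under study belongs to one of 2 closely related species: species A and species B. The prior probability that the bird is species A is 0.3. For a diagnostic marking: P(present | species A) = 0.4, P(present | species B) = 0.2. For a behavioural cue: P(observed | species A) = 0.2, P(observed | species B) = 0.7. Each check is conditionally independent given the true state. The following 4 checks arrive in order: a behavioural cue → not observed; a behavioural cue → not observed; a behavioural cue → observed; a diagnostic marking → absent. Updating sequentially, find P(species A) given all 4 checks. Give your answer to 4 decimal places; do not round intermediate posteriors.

0.3951

After a behavioural cue='not observed': P(species A) = 0.8·0.3000 / (0.8·0.3000 + 0.3·0.7000) ≈ 0.5333
After a behavioural cue='not observed': P(species A) = 0.8·0.5333 / (0.8·0.5333 + 0.3·0.4667) ≈ 0.7529
After a behavioural cue='observed': P(species A) = 0.2·0.7529 / (0.2·0.7529 + 0.7·0.2471) ≈ 0.4655
After a diagnostic marking='absent': P(species A) = 0.6·0.4655 / (0.6·0.4655 + 0.8·0.5345) ≈ 0.3951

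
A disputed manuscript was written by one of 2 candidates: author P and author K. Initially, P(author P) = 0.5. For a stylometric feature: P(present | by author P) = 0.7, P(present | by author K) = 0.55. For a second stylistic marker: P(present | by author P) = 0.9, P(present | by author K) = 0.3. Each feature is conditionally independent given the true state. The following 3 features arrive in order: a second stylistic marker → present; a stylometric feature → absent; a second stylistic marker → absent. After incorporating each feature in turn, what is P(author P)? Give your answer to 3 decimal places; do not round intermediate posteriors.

0.222

After a second stylistic marker='present': P(author P) = 0.9·0.5000 / (0.9·0.5000 + 0.3·0.5000) ≈ 0.7500
After a stylometric feature='absent': P(author P) = 0.3·0.7500 / (0.3·0.7500 + 0.45·0.2500) ≈ 0.6667
After a second stylistic marker='absent': P(author P) = 0.1·0.6667 / (0.1·0.6667 + 0.7·0.3333) ≈ 0.2222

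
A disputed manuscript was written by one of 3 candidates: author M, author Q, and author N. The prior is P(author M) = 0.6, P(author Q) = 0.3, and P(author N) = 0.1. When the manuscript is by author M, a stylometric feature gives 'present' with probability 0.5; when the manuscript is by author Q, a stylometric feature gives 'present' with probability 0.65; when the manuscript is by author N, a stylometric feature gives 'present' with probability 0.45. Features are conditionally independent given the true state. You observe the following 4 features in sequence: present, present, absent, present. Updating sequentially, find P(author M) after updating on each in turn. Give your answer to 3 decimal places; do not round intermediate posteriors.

0.526

After 'present': normaliser = 0.5·0.6000 + 0.65·0.3000 + 0.45·0.1000; P(author M) ≈ 0.5556, P(author Q) ≈ 0.3611, P(author N) ≈ 0.0833
After 'present': normaliser = 0.5·0.5556 + 0.65·0.3611 + 0.45·0.0833; P(author M) ≈ 0.5051, P(author Q) ≈ 0.4268, P(author N) ≈ 0.0682
After 'absent': normaliser = 0.5·0.5051 + 0.35·0.4268 + 0.55·0.0682; P(author M) ≈ 0.5747, P(author Q) ≈ 0.3399, P(author N) ≈ 0.0853
After 'present': normaliser = 0.5·0.5747 + 0.65·0.3399 + 0.45·0.0853; P(author M) ≈ 0.5256, P(author Q) ≈ 0.4042, P(author N) ≈ 0.0702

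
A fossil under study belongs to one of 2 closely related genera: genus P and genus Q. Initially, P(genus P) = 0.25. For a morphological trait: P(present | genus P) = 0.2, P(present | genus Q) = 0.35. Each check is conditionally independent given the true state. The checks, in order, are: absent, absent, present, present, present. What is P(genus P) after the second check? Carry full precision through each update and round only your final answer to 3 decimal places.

0.336

After 'absent': P(genus P) = 0.8·0.2500 / (0.8·0.2500 + 0.65·0.7500) ≈ 0.2909
After 'absent': P(genus P) = 0.8·0.2909 / (0.8·0.2909 + 0.65·0.7091) ≈ 0.3355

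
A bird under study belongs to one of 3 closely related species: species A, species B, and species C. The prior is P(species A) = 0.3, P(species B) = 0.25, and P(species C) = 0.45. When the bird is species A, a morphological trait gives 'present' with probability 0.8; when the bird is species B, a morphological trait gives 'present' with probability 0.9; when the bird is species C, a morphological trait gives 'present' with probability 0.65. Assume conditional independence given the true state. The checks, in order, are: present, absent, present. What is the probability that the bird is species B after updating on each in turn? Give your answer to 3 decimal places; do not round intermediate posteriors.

0.162

Each posterior becomes the prior for the next update.
After 'present': normaliser = 0.8·0.3000 + 0.9·0.2500 + 0.65·0.4500; P(species A) ≈ 0.3168, P(species B) ≈ 0.2970, P(species C) ≈ 0.3861
After 'absent': normaliser = 0.2·0.3168 + 0.1·0.2970 + 0.35·0.3861; P(species A) ≈ 0.2777, P(species B) ≈ 0.1302, P(species C) ≈ 0.5922
After 'present': normaliser = 0.8·0.2777 + 0.9·0.1302 + 0.65·0.5922; P(species A) ≈ 0.3067, P(species B) ≈ 0.1617, P(species C) ≈ 0.5315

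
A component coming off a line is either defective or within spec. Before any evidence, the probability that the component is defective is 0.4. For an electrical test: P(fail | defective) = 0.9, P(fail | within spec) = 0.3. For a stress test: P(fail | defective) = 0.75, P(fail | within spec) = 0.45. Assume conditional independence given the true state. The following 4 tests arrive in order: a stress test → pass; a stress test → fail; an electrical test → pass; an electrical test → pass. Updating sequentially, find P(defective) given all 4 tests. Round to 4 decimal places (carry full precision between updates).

0.0102

Each posterior becomes the prior for the next update.
After a stress test='pass': P(defective) = 0.25·0.4000 / (0.25·0.4000 + 0.55·0.6000) ≈ 0.2326
After a stress test='fail': P(defective) = 0.75·0.2326 / (0.75·0.2326 + 0.45·0.7674) ≈ 0.3356
After an electrical test='pass': P(defective) = 0.1·0.3356 / (0.1·0.3356 + 0.7·0.6644) ≈ 0.0673
After an electrical test='pass': P(defective) = 0.1·0.0673 / (0.1·0.0673 + 0.7·0.9327) ≈ 0.0102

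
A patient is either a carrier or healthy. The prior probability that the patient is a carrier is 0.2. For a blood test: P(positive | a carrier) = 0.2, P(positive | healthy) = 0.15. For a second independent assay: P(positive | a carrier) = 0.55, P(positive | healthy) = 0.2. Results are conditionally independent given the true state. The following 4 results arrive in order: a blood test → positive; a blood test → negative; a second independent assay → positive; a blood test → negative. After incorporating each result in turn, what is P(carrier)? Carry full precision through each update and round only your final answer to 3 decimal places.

0.448

After a blood test='positive': P(carrier) = 0.2·0.2000 / (0.2·0.2000 + 0.15·0.8000) ≈ 0.2500
After a blood test='negative': P(carrier) = 0.8·0.2500 / (0.8·0.2500 + 0.85·0.7500) ≈ 0.2388
After a second independent assay='positive': P(carrier) = 0.55·0.2388 / (0.55·0.2388 + 0.2·0.7612) ≈ 0.4632
After a blood test='negative': P(carrier) = 0.8·0.4632 / (0.8·0.4632 + 0.85·0.5368) ≈ 0.4481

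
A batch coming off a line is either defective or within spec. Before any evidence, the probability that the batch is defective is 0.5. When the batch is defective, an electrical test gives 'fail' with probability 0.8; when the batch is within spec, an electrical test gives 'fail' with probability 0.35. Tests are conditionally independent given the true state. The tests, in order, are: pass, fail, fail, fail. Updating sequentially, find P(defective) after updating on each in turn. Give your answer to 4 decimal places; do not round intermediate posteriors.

After 'pass': P(defective) = 0.2·0.5000 / (0.2·0.5000 + 0.65·0.5000) ≈ 0.2353
After 'fail': P(defective) = 0.8·0.2353 / (0.8·0.2353 + 0.35·0.7647) ≈ 0.4129
After 'fail': P(defective) = 0.8·0.4129 / (0.8·0.4129 + 0.35·0.5871) ≈ 0.6165
After 'fail': P(defective) = 0.8·0.6165 / (0.8·0.6165 + 0.35·0.3835) ≈ 0.7861

0.7861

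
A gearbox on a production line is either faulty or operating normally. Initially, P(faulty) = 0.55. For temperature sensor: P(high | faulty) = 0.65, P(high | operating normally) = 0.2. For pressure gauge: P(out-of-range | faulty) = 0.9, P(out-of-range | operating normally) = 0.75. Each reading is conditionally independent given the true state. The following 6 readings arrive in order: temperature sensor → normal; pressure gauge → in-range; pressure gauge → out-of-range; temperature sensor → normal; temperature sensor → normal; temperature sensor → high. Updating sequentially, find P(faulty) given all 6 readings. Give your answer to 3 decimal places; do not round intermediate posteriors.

0.138

Apply Bayes' rule sequentially, carrying P(faulty) forward.
After temperature sensor='normal': P(faulty) = 0.35·0.5500 / (0.35·0.5500 + 0.8·0.4500) ≈ 0.3484
After pressure gauge='in-range': P(faulty) = 0.1·0.3484 / (0.1·0.3484 + 0.25·0.6516) ≈ 0.1762
After pressure gauge='out-of-range': P(faulty) = 0.9·0.1762 / (0.9·0.1762 + 0.75·0.8238) ≈ 0.2042
After temperature sensor='normal': P(faulty) = 0.35·0.2042 / (0.35·0.2042 + 0.8·0.7958) ≈ 0.1010
After temperature sensor='normal': P(faulty) = 0.35·0.1010 / (0.35·0.1010 + 0.8·0.8990) ≈ 0.0468
After temperature sensor='high': P(faulty) = 0.65·0.0468 / (0.65·0.0468 + 0.2·0.9532) ≈ 0.1377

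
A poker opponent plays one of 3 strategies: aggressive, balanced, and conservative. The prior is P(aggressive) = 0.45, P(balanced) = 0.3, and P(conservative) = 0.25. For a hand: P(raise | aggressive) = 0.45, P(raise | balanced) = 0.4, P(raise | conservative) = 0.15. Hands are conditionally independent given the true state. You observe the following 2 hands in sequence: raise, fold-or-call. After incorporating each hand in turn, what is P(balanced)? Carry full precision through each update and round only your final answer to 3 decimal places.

0.334

After 'raise': normaliser = 0.45·0.4500 + 0.4·0.3000 + 0.15·0.2500; P(aggressive) ≈ 0.5625, P(balanced) ≈ 0.3333, P(conservative) ≈ 0.1042
After 'fold-or-call': normaliser = 0.55·0.5625 + 0.6·0.3333 + 0.85·0.1042; P(aggressive) ≈ 0.5174, P(balanced) ≈ 0.3345, P(conservative) ≈ 0.1481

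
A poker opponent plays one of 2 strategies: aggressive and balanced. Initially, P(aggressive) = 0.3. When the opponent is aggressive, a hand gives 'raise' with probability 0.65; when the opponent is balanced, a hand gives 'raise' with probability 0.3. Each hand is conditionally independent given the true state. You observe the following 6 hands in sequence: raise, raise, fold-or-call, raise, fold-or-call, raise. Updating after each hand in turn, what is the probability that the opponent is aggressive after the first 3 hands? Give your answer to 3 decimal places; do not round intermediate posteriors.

0.501

After 'raise': P(aggressive) = 0.65·0.3000 / (0.65·0.3000 + 0.3·0.7000) ≈ 0.4815
After 'raise': P(aggressive) = 0.65·0.4815 / (0.65·0.4815 + 0.3·0.5185) ≈ 0.6680
After 'fold-or-call': P(aggressive) = 0.35·0.6680 / (0.35·0.6680 + 0.7·0.3320) ≈ 0.5015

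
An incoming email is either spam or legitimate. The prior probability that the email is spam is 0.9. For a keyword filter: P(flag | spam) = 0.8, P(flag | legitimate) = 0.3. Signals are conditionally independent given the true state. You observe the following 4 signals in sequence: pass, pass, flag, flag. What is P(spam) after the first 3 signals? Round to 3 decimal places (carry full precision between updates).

Each posterior becomes the prior for the next update.
After 'pass': P(spam) = 0.2·0.9000 / (0.2·0.9000 + 0.7·0.1000) ≈ 0.7200
After 'pass': P(spam) = 0.2·0.7200 / (0.2·0.7200 + 0.7·0.2800) ≈ 0.4235
After 'flag': P(spam) = 0.8·0.4235 / (0.8·0.4235 + 0.3·0.5765) ≈ 0.6621

0.662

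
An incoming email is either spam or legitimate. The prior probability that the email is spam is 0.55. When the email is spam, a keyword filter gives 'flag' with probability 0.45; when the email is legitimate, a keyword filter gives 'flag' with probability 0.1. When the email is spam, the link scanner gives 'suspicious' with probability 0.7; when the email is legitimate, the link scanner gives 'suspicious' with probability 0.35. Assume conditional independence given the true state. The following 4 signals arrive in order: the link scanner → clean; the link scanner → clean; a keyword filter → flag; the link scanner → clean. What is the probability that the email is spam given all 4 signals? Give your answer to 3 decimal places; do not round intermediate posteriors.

0.351

After the link scanner='clean': P(spam) = 0.3·0.5500 / (0.3·0.5500 + 0.65·0.4500) ≈ 0.3607
After the link scanner='clean': P(spam) = 0.3·0.3607 / (0.3·0.3607 + 0.65·0.6393) ≈ 0.2066
After a keyword filter='flag': P(spam) = 0.45·0.2066 / (0.45·0.2066 + 0.1·0.7934) ≈ 0.5395
After the link scanner='clean': P(spam) = 0.3·0.5395 / (0.3·0.5395 + 0.65·0.4605) ≈ 0.3510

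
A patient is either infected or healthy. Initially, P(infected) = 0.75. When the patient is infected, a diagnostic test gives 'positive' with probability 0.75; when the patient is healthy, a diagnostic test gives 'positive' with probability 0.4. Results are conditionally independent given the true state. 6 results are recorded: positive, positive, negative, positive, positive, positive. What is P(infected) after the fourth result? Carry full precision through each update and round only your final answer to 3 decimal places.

After 'positive': P(infected) = 0.75·0.7500 / (0.75·0.7500 + 0.4·0.2500) ≈ 0.8491
After 'positive': P(infected) = 0.75·0.8491 / (0.75·0.8491 + 0.4·0.1509) ≈ 0.9134
After 'negative': P(infected) = 0.25·0.9134 / (0.25·0.9134 + 0.6·0.0866) ≈ 0.8146
After 'positive': P(infected) = 0.75·0.8146 / (0.75·0.8146 + 0.4·0.1854) ≈ 0.8918

0.892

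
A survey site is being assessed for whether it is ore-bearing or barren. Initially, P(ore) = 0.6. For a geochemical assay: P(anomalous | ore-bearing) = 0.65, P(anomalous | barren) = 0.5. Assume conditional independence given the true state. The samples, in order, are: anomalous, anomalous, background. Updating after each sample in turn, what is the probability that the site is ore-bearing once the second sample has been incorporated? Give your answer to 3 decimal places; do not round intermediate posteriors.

After 'anomalous': P(ore) = 0.65·0.6000 / (0.65·0.6000 + 0.5·0.4000) ≈ 0.6610
After 'anomalous': P(ore) = 0.65·0.6610 / (0.65·0.6610 + 0.5·0.3390) ≈ 0.7171

0.717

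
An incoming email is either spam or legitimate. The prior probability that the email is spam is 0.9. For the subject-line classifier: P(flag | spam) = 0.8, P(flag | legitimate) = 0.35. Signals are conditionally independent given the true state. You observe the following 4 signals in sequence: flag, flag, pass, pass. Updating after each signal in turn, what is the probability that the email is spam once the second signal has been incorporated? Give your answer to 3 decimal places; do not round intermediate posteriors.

0.979

After 'flag': P(spam) = 0.8·0.9000 / (0.8·0.9000 + 0.35·0.1000) ≈ 0.9536
After 'flag': P(spam) = 0.8·0.9536 / (0.8·0.9536 + 0.35·0.0464) ≈ 0.9792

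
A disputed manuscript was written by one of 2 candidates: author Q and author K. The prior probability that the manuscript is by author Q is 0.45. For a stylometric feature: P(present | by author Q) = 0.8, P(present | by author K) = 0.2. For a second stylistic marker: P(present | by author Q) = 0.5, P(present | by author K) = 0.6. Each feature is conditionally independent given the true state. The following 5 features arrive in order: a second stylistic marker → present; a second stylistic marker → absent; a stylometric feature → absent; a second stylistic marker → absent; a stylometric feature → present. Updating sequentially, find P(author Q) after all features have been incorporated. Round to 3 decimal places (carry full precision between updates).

After a second stylistic marker='present': P(author Q) = 0.5·0.4500 / (0.5·0.4500 + 0.6·0.5500) ≈ 0.4054
After a second stylistic marker='absent': P(author Q) = 0.5·0.4054 / (0.5·0.4054 + 0.4·0.5946) ≈ 0.4601
After a stylometric feature='absent': P(author Q) = 0.2·0.4601 / (0.2·0.4601 + 0.8·0.5399) ≈ 0.1756
After a second stylistic marker='absent': P(author Q) = 0.5·0.1756 / (0.5·0.1756 + 0.4·0.8244) ≈ 0.2103
After a stylometric feature='present': P(author Q) = 0.8·0.2103 / (0.8·0.2103 + 0.2·0.7897) ≈ 0.5158

0.516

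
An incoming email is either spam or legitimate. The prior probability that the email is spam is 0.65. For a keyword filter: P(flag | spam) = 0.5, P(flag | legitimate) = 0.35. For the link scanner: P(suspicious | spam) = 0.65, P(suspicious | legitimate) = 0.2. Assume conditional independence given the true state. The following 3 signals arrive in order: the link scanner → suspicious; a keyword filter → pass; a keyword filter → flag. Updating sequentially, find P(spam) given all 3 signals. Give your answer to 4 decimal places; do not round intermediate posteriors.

Apply Bayes' rule sequentially, carrying P(spam) forward.
After the link scanner='suspicious': P(spam) = 0.65·0.6500 / (0.65·0.6500 + 0.2·0.3500) ≈ 0.8579
After a keyword filter='pass': P(spam) = 0.5·0.8579 / (0.5·0.8579 + 0.65·0.1421) ≈ 0.8228
After a keyword filter='flag': P(spam) = 0.5·0.8228 / (0.5·0.8228 + 0.35·0.1772) ≈ 0.8690

0.8690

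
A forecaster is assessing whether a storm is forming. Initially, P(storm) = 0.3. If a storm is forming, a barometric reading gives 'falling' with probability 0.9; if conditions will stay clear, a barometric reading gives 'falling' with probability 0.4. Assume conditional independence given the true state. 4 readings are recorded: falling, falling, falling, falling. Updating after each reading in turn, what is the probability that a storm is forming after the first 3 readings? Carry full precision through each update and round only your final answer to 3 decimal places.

0.830

After 'falling': P(storm) = 0.9·0.3000 / (0.9·0.3000 + 0.4·0.7000) ≈ 0.4909
After 'falling': P(storm) = 0.9·0.4909 / (0.9·0.4909 + 0.4·0.5091) ≈ 0.6845
After 'falling': P(storm) = 0.9·0.6845 / (0.9·0.6845 + 0.4·0.3155) ≈ 0.8300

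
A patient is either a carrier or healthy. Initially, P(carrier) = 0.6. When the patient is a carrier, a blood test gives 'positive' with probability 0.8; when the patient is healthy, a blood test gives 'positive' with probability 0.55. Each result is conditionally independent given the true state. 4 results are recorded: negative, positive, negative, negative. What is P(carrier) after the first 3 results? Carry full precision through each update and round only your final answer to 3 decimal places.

After 'negative': P(carrier) = 0.2·0.6000 / (0.2·0.6000 + 0.45·0.4000) ≈ 0.4000
After 'positive': P(carrier) = 0.8·0.4000 / (0.8·0.4000 + 0.55·0.6000) ≈ 0.4923
After 'negative': P(carrier) = 0.2·0.4923 / (0.2·0.4923 + 0.45·0.5077) ≈ 0.3012

0.301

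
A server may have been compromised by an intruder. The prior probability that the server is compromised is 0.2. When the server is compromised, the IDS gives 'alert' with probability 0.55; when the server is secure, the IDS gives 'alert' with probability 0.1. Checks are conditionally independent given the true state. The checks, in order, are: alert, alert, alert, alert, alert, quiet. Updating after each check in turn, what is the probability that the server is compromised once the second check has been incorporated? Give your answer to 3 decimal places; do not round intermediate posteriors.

0.883

After 'alert': P(compromised) = 0.55·0.2000 / (0.55·0.2000 + 0.1·0.8000) ≈ 0.5789
After 'alert': P(compromised) = 0.55·0.5789 / (0.55·0.5789 + 0.1·0.4211) ≈ 0.8832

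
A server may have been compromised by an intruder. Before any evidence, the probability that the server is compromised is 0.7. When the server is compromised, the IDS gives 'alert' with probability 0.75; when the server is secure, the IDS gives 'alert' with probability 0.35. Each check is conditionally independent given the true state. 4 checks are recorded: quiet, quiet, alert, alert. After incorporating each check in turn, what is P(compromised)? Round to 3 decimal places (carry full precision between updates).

0.613

After 'quiet': P(compromised) = 0.25·0.7000 / (0.25·0.7000 + 0.65·0.3000) ≈ 0.4730
After 'quiet': P(compromised) = 0.25·0.4730 / (0.25·0.4730 + 0.65·0.5270) ≈ 0.2566
After 'alert': P(compromised) = 0.75·0.2566 / (0.75·0.2566 + 0.35·0.7434) ≈ 0.4252
After 'alert': P(compromised) = 0.75·0.4252 / (0.75·0.4252 + 0.35·0.5748) ≈ 0.6131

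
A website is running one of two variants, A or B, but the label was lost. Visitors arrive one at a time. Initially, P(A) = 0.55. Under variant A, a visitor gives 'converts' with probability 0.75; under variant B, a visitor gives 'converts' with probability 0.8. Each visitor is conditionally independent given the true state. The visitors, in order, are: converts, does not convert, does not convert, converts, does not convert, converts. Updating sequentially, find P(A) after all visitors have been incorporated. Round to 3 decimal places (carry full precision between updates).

After 'converts': P(A) = 0.75·0.5500 / (0.75·0.5500 + 0.8·0.4500) ≈ 0.5340
After 'does not convert': P(A) = 0.25·0.5340 / (0.25·0.5340 + 0.2·0.4660) ≈ 0.5889
After 'does not convert': P(A) = 0.25·0.5889 / (0.25·0.5889 + 0.2·0.4111) ≈ 0.6416
After 'converts': P(A) = 0.75·0.6416 / (0.75·0.6416 + 0.8·0.3584) ≈ 0.6267
After 'does not convert': P(A) = 0.25·0.6267 / (0.25·0.6267 + 0.2·0.3733) ≈ 0.6772
After 'converts': P(A) = 0.75·0.6772 / (0.75·0.6772 + 0.8·0.3228) ≈ 0.6630

0.663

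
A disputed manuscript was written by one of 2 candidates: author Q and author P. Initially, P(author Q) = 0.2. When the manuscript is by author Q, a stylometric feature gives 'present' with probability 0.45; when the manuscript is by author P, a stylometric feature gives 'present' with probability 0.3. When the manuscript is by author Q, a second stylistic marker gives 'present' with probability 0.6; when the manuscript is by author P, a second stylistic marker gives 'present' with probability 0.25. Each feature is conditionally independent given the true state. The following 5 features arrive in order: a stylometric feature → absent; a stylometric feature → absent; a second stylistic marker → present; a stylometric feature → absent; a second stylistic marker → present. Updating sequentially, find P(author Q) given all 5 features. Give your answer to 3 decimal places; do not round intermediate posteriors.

After a stylometric feature='absent': P(author Q) = 0.55·0.2000 / (0.55·0.2000 + 0.7·0.8000) ≈ 0.1642
After a stylometric feature='absent': P(author Q) = 0.55·0.1642 / (0.55·0.1642 + 0.7·0.8358) ≈ 0.1337
After a second stylistic marker='present': P(author Q) = 0.6·0.1337 / (0.6·0.1337 + 0.25·0.8663) ≈ 0.2703
After a stylometric feature='absent': P(author Q) = 0.55·0.2703 / (0.55·0.2703 + 0.7·0.7297) ≈ 0.2254
After a second stylistic marker='present': P(author Q) = 0.6·0.2254 / (0.6·0.2254 + 0.25·0.7746) ≈ 0.4112

0.411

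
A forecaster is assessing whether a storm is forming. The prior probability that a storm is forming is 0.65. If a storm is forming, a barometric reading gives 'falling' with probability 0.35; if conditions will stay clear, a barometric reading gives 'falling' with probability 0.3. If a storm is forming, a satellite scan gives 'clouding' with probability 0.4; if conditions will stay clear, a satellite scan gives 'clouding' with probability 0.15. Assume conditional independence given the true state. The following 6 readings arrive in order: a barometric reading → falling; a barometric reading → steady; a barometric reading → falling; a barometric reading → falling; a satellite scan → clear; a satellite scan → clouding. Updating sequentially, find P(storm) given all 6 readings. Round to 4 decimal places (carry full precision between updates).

0.8375

Each posterior becomes the prior for the next update.
After a barometric reading='falling': P(storm) = 0.35·0.6500 / (0.35·0.6500 + 0.3·0.3500) ≈ 0.6842
After a barometric reading='steady': P(storm) = 0.65·0.6842 / (0.65·0.6842 + 0.7·0.3158) ≈ 0.6680
After a barometric reading='falling': P(storm) = 0.35·0.6680 / (0.35·0.6680 + 0.3·0.3320) ≈ 0.7012
After a barometric reading='falling': P(storm) = 0.35·0.7012 / (0.35·0.7012 + 0.3·0.2988) ≈ 0.7325
After a satellite scan='clear': P(storm) = 0.6·0.7325 / (0.6·0.7325 + 0.85·0.2675) ≈ 0.6591
After a satellite scan='clouding': P(storm) = 0.4·0.6591 / (0.4·0.6591 + 0.15·0.3409) ≈ 0.8375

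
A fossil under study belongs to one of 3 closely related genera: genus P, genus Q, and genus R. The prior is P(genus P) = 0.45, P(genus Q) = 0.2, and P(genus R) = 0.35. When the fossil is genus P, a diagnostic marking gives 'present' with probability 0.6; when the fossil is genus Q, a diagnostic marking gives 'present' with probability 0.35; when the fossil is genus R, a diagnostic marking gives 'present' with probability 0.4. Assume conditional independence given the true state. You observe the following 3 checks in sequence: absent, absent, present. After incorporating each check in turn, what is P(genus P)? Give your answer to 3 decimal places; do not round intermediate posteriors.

0.351

After 'absent': normaliser = 0.4·0.4500 + 0.65·0.2000 + 0.6·0.3500; P(genus P) ≈ 0.3462, P(genus Q) ≈ 0.2500, P(genus R) ≈ 0.4038
After 'absent': normaliser = 0.4·0.3462 + 0.65·0.2500 + 0.6·0.4038; P(genus P) ≈ 0.2549, P(genus Q) ≈ 0.2991, P(genus R) ≈ 0.4460
After 'present': normaliser = 0.6·0.2549 + 0.35·0.2991 + 0.4·0.4460; P(genus P) ≈ 0.3507, P(genus Q) ≈ 0.2401, P(genus R) ≈ 0.4092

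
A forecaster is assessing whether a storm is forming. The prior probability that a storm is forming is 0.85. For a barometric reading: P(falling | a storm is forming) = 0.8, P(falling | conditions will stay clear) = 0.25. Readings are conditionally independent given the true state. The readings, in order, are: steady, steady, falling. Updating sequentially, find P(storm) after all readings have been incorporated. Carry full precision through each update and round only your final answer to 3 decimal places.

0.563

Apply Bayes' rule sequentially, carrying P(storm) forward.
After 'steady': P(storm) = 0.2·0.8500 / (0.2·0.8500 + 0.75·0.1500) ≈ 0.6018
After 'steady': P(storm) = 0.2·0.6018 / (0.2·0.6018 + 0.75·0.3982) ≈ 0.2872
After 'falling': P(storm) = 0.8·0.2872 / (0.8·0.2872 + 0.25·0.7128) ≈ 0.5632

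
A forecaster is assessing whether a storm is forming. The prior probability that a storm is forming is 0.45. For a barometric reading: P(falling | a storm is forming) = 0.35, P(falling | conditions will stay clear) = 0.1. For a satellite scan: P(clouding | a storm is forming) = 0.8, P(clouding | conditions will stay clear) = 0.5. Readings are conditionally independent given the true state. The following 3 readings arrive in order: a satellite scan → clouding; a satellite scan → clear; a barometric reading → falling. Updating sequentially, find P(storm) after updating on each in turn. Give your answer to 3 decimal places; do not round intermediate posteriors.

0.647

After a satellite scan='clouding': P(storm) = 0.8·0.4500 / (0.8·0.4500 + 0.5·0.5500) ≈ 0.5669
After a satellite scan='clear': P(storm) = 0.2·0.5669 / (0.2·0.5669 + 0.5·0.4331) ≈ 0.3437
After a barometric reading='falling': P(storm) = 0.35·0.3437 / (0.35·0.3437 + 0.1·0.6563) ≈ 0.6470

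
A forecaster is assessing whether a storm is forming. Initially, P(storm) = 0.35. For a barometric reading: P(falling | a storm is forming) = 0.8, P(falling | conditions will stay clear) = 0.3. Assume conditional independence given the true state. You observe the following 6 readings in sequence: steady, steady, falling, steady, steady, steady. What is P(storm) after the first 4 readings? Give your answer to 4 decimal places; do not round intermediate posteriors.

0.0324

After 'steady': P(storm) = 0.2·0.3500 / (0.2·0.3500 + 0.7·0.6500) ≈ 0.1333
After 'steady': P(storm) = 0.2·0.1333 / (0.2·0.1333 + 0.7·0.8667) ≈ 0.0421
After 'falling': P(storm) = 0.8·0.0421 / (0.8·0.0421 + 0.3·0.9579) ≈ 0.1049
After 'steady': P(storm) = 0.2·0.1049 / (0.2·0.1049 + 0.7·0.8951) ≈ 0.0324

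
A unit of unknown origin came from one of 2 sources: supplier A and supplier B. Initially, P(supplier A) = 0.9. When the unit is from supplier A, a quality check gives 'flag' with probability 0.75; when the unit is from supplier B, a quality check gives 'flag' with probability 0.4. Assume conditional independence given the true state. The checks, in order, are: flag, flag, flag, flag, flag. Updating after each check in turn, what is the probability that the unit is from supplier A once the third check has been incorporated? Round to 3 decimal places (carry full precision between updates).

0.983

Apply Bayes' rule sequentially, carrying P(supplier A) forward.
After 'flag': P(supplier A) = 0.75·0.9000 / (0.75·0.9000 + 0.4·0.1000) ≈ 0.9441
After 'flag': P(supplier A) = 0.75·0.9441 / (0.75·0.9441 + 0.4·0.0559) ≈ 0.9694
After 'flag': P(supplier A) = 0.75·0.9694 / (0.75·0.9694 + 0.4·0.0306) ≈ 0.9834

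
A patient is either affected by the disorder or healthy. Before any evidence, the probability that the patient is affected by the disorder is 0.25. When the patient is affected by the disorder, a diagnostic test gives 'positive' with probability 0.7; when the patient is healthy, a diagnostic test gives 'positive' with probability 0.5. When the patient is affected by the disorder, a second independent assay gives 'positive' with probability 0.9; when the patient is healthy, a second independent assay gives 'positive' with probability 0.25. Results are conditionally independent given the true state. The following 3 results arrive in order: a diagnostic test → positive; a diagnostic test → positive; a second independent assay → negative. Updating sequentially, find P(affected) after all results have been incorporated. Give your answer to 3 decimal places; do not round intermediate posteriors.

After a diagnostic test='positive': P(affected) = 0.7·0.2500 / (0.7·0.2500 + 0.5·0.7500) ≈ 0.3182
After a diagnostic test='positive': P(affected) = 0.7·0.3182 / (0.7·0.3182 + 0.5·0.6818) ≈ 0.3952
After a second independent assay='negative': P(affected) = 0.1·0.3952 / (0.1·0.3952 + 0.75·0.6048) ≈ 0.0801

0.080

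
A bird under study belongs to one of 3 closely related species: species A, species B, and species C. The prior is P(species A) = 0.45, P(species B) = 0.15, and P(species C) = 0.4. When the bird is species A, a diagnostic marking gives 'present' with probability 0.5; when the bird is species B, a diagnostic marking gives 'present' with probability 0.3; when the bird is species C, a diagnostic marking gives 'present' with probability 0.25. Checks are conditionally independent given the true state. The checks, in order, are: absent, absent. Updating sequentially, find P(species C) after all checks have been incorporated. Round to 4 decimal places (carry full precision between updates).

After 'absent': normaliser = 0.5·0.4500 + 0.7·0.1500 + 0.75·0.4000; P(species A) ≈ 0.3571, P(species B) ≈ 0.1667, P(species C) ≈ 0.4762
After 'absent': normaliser = 0.5·0.3571 + 0.7·0.1667 + 0.75·0.4762; P(species A) ≈ 0.2737, P(species B) ≈ 0.1788, P(species C) ≈ 0.5474

0.5474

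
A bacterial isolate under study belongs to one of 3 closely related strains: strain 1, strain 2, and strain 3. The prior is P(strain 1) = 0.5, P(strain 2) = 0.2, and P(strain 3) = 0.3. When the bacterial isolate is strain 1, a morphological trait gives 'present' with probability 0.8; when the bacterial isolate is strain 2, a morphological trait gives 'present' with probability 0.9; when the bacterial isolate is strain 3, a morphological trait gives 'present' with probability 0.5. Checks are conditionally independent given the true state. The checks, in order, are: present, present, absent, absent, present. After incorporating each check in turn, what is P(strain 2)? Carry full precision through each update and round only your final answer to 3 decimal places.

0.069

After 'present': normaliser = 0.8·0.5000 + 0.9·0.2000 + 0.5·0.3000; P(strain 1) ≈ 0.5479, P(strain 2) ≈ 0.2466, P(strain 3) ≈ 0.2055
After 'present': normaliser = 0.8·0.5479 + 0.9·0.2466 + 0.5·0.2055; P(strain 1) ≈ 0.5745, P(strain 2) ≈ 0.2908, P(strain 3) ≈ 0.1346
After 'absent': normaliser = 0.2·0.5745 + 0.1·0.2908 + 0.5·0.1346; P(strain 1) ≈ 0.5438, P(strain 2) ≈ 0.1376, P(strain 3) ≈ 0.3186
After 'absent': normaliser = 0.2·0.5438 + 0.1·0.1376 + 0.5·0.3186; P(strain 1) ≈ 0.3859, P(strain 2) ≈ 0.0488, P(strain 3) ≈ 0.5653
After 'present': normaliser = 0.8·0.3859 + 0.9·0.0488 + 0.5·0.5653; P(strain 1) ≈ 0.4859, P(strain 2) ≈ 0.0692, P(strain 3) ≈ 0.4449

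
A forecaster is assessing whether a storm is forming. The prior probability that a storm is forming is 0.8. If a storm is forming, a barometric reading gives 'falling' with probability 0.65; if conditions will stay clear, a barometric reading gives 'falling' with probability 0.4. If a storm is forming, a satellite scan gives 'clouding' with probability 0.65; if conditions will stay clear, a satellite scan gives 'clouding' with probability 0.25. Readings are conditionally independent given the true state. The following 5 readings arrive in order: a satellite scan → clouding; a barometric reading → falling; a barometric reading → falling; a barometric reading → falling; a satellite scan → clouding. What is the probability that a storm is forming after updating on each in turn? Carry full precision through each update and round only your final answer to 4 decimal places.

Apply Bayes' rule sequentially, carrying P(storm) forward.
After a satellite scan='clouding': P(storm) = 0.65·0.8000 / (0.65·0.8000 + 0.25·0.2000) ≈ 0.9123
After a barometric reading='falling': P(storm) = 0.65·0.9123 / (0.65·0.9123 + 0.4·0.0877) ≈ 0.9441
After a barometric reading='falling': P(storm) = 0.65·0.9441 / (0.65·0.9441 + 0.4·0.0559) ≈ 0.9649
After a barometric reading='falling': P(storm) = 0.65·0.9649 / (0.65·0.9649 + 0.4·0.0351) ≈ 0.9781
After a satellite scan='clouding': P(storm) = 0.65·0.9781 / (0.65·0.9781 + 0.25·0.0219) ≈ 0.9915

0.9915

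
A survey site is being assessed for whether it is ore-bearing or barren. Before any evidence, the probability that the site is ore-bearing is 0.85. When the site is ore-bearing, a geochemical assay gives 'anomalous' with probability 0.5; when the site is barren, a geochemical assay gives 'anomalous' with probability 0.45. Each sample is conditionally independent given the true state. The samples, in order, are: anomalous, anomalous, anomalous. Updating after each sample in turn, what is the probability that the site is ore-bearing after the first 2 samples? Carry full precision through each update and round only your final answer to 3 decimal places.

0.875

After 'anomalous': P(ore) = 0.5·0.8500 / (0.5·0.8500 + 0.45·0.1500) ≈ 0.8629
After 'anomalous': P(ore) = 0.5·0.8629 / (0.5·0.8629 + 0.45·0.1371) ≈ 0.8749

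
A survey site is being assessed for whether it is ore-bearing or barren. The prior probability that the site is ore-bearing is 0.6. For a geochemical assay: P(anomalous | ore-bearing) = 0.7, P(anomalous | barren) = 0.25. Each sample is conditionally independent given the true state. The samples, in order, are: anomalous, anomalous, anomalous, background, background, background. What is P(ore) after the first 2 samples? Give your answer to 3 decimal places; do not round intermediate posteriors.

After 'anomalous': P(ore) = 0.7·0.6000 / (0.7·0.6000 + 0.25·0.4000) ≈ 0.8077
After 'anomalous': P(ore) = 0.7·0.8077 / (0.7·0.8077 + 0.25·0.1923) ≈ 0.9216

0.922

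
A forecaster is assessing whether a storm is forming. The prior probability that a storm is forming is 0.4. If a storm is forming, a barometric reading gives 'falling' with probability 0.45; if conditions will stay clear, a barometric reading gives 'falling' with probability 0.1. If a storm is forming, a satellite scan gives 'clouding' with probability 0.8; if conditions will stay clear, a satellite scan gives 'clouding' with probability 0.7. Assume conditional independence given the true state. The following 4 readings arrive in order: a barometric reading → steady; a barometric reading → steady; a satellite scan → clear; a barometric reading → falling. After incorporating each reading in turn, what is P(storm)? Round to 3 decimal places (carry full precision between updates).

After a barometric reading='steady': P(storm) = 0.55·0.4000 / (0.55·0.4000 + 0.9·0.6000) ≈ 0.2895
After a barometric reading='steady': P(storm) = 0.55·0.2895 / (0.55·0.2895 + 0.9·0.7105) ≈ 0.1993
After a satellite scan='clear': P(storm) = 0.2·0.1993 / (0.2·0.1993 + 0.3·0.8007) ≈ 0.1424
After a barometric reading='falling': P(storm) = 0.45·0.1424 / (0.45·0.1424 + 0.1·0.8576) ≈ 0.4276

0.428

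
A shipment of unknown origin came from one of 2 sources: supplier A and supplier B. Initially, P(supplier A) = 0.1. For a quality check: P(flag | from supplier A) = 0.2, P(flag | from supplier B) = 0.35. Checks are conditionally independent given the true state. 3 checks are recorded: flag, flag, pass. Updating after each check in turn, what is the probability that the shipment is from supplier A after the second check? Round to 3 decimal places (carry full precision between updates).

After 'flag': P(supplier A) = 0.2·0.1000 / (0.2·0.1000 + 0.35·0.9000) ≈ 0.0597
After 'flag': P(supplier A) = 0.2·0.0597 / (0.2·0.0597 + 0.35·0.9403) ≈ 0.0350

0.035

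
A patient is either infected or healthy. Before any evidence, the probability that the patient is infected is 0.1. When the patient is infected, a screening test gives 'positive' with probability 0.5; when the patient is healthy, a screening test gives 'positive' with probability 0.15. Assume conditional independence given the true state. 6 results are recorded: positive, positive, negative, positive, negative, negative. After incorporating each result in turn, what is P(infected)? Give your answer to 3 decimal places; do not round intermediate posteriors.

0.456

After 'positive': P(infected) = 0.5·0.1000 / (0.5·0.1000 + 0.15·0.9000) ≈ 0.2703
After 'positive': P(infected) = 0.5·0.2703 / (0.5·0.2703 + 0.15·0.7297) ≈ 0.5525
After 'negative': P(infected) = 0.5·0.5525 / (0.5·0.5525 + 0.85·0.4475) ≈ 0.4207
After 'positive': P(infected) = 0.5·0.4207 / (0.5·0.4207 + 0.15·0.5793) ≈ 0.7077
After 'negative': P(infected) = 0.5·0.7077 / (0.5·0.7077 + 0.85·0.2923) ≈ 0.5875
After 'negative': P(infected) = 0.5·0.5875 / (0.5·0.5875 + 0.85·0.4125) ≈ 0.4558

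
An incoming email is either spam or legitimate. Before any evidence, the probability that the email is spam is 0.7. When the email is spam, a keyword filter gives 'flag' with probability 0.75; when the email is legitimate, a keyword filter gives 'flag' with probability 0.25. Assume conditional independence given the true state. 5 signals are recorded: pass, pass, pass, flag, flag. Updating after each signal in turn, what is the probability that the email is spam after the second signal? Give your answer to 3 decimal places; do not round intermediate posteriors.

Each posterior becomes the prior for the next update.
After 'pass': P(spam) = 0.25·0.7000 / (0.25·0.7000 + 0.75·0.3000) ≈ 0.4375
After 'pass': P(spam) = 0.25·0.4375 / (0.25·0.4375 + 0.75·0.5625) ≈ 0.2059

0.206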